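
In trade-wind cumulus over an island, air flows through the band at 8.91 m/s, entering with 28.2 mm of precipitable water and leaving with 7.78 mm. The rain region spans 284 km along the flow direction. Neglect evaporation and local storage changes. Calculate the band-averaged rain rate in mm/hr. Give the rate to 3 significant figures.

Column moisture flux per unit crosswind length is F = V × PW.
Inflow: F_in = 8.91 × 28.2 = 251.262 mm·m/s
Outflow: F_out = 8.91 × 7.78 = 69.3198 mm·m/s
Steady-state rate R = (F_in − F_out)/L = (251.262 − 69.3198) / 284000 m = 6.406e-04 mm/s.
R = 6.406e-04 × 3600 = 2.31 mm/hr.

R ≈ 2.31 mm/hr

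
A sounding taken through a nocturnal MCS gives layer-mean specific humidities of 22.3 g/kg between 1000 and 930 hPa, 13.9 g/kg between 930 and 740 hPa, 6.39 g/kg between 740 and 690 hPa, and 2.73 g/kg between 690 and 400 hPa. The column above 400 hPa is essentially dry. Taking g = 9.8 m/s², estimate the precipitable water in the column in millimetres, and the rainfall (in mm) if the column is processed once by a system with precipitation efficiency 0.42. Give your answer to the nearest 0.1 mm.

Precipitable water is the column-integrated vapour mass per unit area: PW = (1/g) Σ q̄ Δp, with q in kg/kg and Δp in Pa (1 kg/m² of water = 1 mm).
Layer 1000–930 hPa: Δp = 70 hPa = 7000 Pa, q̄ = 0.0223 kg/kg → 0.0223 × 7000 / 9.8 = 15.93 mm
Layer 930–740 hPa: Δp = 190 hPa = 19000 Pa, q̄ = 0.0139 kg/kg → 0.0139 × 19000 / 9.8 = 26.95 mm
Layer 740–690 hPa: Δp = 50 hPa = 5000 Pa, q̄ = 0.00639 kg/kg → 0.00639 × 5000 / 9.8 = 3.26 mm
Layer 690–400 hPa: Δp = 290 hPa = 29000 Pa, q̄ = 0.00273 kg/kg → 0.00273 × 29000 / 9.8 = 8.08 mm
PW = 15.93 + 26.95 + 3.26 + 8.08 = 54.22 ≈ 54.2 mm.
Rainfall = ε × PW = 0.42 × 54.2 = 22.8 mm.

PW ≈ 54.2 mm; rainfall ≈ 22.8 mm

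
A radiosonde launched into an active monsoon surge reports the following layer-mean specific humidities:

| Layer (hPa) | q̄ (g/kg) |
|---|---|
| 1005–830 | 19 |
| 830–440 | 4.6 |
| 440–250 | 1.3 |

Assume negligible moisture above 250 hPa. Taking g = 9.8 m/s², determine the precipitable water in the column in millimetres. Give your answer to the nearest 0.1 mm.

PW ≈ 54.8 mm

Precipitable water is the column-integrated vapour mass per unit area: PW = (1/g) Σ q̄ Δp, with q in kg/kg and Δp in Pa (1 kg/m² of water = 1 mm).
Layer 1005–830 hPa: Δp = 175 hPa = 17500 Pa, q̄ = 0.019 kg/kg → 0.019 × 17500 / 9.8 = 33.93 mm
Layer 830–440 hPa: Δp = 390 hPa = 39000 Pa, q̄ = 0.0046 kg/kg → 0.0046 × 39000 / 9.8 = 18.31 mm
Layer 440–250 hPa: Δp = 190 hPa = 19000 Pa, q̄ = 0.0013 kg/kg → 0.0013 × 19000 / 9.8 = 2.52 mm
PW = 33.93 + 18.31 + 2.52 = 54.76 ≈ 54.8 mm.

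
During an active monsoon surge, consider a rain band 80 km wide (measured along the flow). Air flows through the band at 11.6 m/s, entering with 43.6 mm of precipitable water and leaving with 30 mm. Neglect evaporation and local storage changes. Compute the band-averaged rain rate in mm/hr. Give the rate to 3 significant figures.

R ≈ 7.10 mm/hr

Column moisture flux per unit crosswind length is F = V × PW.
Inflow: F_in = 11.6 × 43.6 = 505.76 mm·m/s
Outflow: F_out = 11.6 × 30 = 348 mm·m/s
Steady-state rate R = (F_in − F_out)/L = (505.76 − 348) / 80000 m = 1.972e-03 mm/s.
R = 1.972e-03 × 3600 = 7.10 mm/hr.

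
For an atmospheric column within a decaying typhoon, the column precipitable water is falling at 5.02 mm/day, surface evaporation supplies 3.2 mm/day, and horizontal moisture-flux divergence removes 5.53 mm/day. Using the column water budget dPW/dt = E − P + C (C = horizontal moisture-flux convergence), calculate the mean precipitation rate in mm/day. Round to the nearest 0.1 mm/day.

P ≈ 2.7 mm/day

dPW/dt = -5.02 mm/day.
P = E + C − dPW/dt = 3.2 + (-5.53) − (-5.02) = 2.7 mm/day.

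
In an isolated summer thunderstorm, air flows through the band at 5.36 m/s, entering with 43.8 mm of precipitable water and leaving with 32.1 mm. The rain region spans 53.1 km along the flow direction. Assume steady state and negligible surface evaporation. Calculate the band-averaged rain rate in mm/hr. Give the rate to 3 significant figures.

Column moisture flux per unit crosswind length is F = V × PW.
Inflow: F_in = 5.36 × 43.8 = 234.768 mm·m/s
Outflow: F_out = 5.36 × 32.1 = 172.056 mm·m/s
Steady-state rate R = (F_in − F_out)/L = (234.768 − 172.056) / 53100 m = 1.181e-03 mm/s.
R = 1.181e-03 × 3600 = 4.25 mm/hr.

R ≈ 4.25 mm/hr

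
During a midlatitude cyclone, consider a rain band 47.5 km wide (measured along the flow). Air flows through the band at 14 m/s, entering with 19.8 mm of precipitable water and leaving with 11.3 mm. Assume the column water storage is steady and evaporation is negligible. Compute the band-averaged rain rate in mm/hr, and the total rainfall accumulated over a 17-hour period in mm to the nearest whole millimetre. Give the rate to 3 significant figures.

R ≈ 9.02 mm/hr; total ≈ 153 mm

Column moisture flux per unit crosswind length is F = V × PW.
Inflow: F_in = 14 × 19.8 = 277.2 mm·m/s
Outflow: F_out = 14 × 11.3 = 158.2 mm·m/s
Steady-state rate R = (F_in − F_out)/L = (277.2 − 158.2) / 47500 m = 2.505e-03 mm/s.
R = 2.505e-03 × 3600 = 9.02 mm/hr.
Over 17 h: total = 9.02 × 17 = 153.34 ≈ 153 mm.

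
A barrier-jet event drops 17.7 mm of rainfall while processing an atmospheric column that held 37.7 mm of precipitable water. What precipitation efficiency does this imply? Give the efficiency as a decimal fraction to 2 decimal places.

ε ≈ 0.47

ε = rainfall / PW = 17.7 / 37.7 = 0.47.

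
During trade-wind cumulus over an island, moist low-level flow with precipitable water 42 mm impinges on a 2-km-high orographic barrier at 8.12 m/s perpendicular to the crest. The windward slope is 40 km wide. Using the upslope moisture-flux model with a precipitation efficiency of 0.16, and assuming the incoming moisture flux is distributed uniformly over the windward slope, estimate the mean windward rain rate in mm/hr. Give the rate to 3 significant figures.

Incoming column moisture flux per unit ridge length: F = V × PW = 8.12 × 42 = 341.04 mm·m/s.
Spread over the 40 km slope with efficiency ε = 0.16: R = ε·F/W = 0.16 × 341.04 / 40000 m = 1.364e-03 mm/s.
R = 1.364e-03 × 3600 = 4.91 mm/hr.

R ≈ 4.91 mm/hr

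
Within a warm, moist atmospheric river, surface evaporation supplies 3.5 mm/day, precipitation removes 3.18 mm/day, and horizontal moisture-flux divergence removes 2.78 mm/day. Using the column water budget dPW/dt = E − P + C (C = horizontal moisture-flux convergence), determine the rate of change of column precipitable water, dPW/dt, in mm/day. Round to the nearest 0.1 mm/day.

dPW/dt ≈ -2.5 mm/day

dPW/dt = E − P + C = 3.5 − 3.18 + (-2.78) = -2.5 mm/day.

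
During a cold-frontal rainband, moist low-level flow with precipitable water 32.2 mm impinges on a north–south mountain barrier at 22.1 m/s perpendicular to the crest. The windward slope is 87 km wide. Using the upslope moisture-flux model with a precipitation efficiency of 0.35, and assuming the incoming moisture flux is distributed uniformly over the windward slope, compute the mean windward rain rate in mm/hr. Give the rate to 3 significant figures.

Incoming column moisture flux per unit ridge length: F = V × PW = 22.1 × 32.2 = 711.62 mm·m/s.
Spread over the 87 km slope with efficiency ε = 0.35: R = ε·F/W = 0.35 × 711.62 / 87000 m = 2.863e-03 mm/s.
R = 2.863e-03 × 3600 = 10.3 mm/hr.

R ≈ 10.3 mm/hr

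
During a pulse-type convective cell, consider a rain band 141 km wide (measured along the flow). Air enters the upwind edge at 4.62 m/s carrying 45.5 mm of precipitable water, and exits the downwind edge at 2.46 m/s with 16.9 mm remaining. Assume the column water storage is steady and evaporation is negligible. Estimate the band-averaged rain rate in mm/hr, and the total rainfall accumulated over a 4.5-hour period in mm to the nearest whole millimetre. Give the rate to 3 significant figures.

R ≈ 4.31 mm/hr; total ≈ 19 mm

Column moisture flux per unit crosswind length is F = V × PW.
Inflow: F_in = 4.62 × 45.5 = 210.21 mm·m/s
Outflow: F_out = 2.46 × 16.9 = 41.574 mm·m/s
Steady-state rate R = (F_in − F_out)/L = (210.21 − 41.574) / 141000 m = 1.196e-03 mm/s.
R = 1.196e-03 × 3600 = 4.31 mm/hr.
Over 4.5 h: total = 4.31 × 4.5 = 19.395 ≈ 19 mm.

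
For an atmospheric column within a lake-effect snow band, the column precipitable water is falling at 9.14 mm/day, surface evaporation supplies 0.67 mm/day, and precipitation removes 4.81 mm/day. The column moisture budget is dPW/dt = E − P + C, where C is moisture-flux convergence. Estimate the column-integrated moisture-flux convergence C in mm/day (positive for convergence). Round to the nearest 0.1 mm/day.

C ≈ -5.0 mm/day

dPW/dt = -9.14 mm/day.
C = dPW/dt − E + P = (-9.14) − 0.67 + 4.81 = -5.0 mm/day.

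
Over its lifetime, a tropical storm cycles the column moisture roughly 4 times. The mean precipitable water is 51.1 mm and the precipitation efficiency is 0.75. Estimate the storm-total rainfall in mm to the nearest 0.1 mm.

rainfall ≈ 153.3 mm

Each cycle deposits ε × PW = 0.75 × 51.1 = 38.325 mm.
Over 4 cycles: 4 × 38.325 = 153.3 mm.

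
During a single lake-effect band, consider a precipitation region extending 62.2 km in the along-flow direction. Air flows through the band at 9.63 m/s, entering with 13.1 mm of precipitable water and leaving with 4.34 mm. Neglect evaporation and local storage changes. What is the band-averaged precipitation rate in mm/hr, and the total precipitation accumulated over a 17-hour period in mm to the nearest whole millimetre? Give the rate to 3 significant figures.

R ≈ 4.88 mm/hr; total ≈ 83 mm

Column moisture flux per unit crosswind length is F = V × PW.
Inflow: F_in = 9.63 × 13.1 = 126.153 mm·m/s
Outflow: F_out = 9.63 × 4.34 = 41.7942 mm·m/s
Steady-state rate R = (F_in − F_out)/L = (126.153 − 41.7942) / 62200 m = 1.356e-03 mm/s.
R = 1.356e-03 × 3600 = 4.88 mm/hr.
Over 17 h: total = 4.88 × 17 = 82.96 ≈ 83 mm.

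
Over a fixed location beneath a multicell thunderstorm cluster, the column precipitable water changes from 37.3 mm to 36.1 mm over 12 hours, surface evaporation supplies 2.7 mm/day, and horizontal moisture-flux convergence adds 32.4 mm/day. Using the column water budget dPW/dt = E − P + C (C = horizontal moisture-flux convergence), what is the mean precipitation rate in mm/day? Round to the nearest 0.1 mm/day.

dPW/dt = (36.1 − 37.3) mm / (12/24 day) = -2.400 mm/day.
P = E + C − dPW/dt = 2.7 + (32.4) − (-2.400) = 37.5 mm/day.

P ≈ 37.5 mm/day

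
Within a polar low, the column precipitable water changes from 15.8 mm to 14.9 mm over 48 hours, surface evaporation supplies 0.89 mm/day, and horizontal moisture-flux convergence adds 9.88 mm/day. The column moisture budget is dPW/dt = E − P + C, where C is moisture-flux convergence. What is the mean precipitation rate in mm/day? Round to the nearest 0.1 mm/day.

P ≈ 11.2 mm/day

dPW/dt = (14.9 − 15.8) mm / (48/24 day) = -0.450 mm/day.
P = E + C − dPW/dt = 0.89 + (9.88) − (-0.450) = 11.2 mm/day.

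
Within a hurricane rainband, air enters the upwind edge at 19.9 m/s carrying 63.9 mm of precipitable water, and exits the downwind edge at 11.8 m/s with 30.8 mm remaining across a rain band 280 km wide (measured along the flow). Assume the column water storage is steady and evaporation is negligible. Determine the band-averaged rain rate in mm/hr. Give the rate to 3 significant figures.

Column moisture flux per unit crosswind length is F = V × PW.
Inflow: F_in = 19.9 × 63.9 = 1271.61 mm·m/s
Outflow: F_out = 11.8 × 30.8 = 363.44 mm·m/s
Steady-state rate R = (F_in − F_out)/L = (1271.61 − 363.44) / 280000 m = 3.243e-03 mm/s.
R = 3.243e-03 × 3600 = 11.7 mm/hr.

R ≈ 11.7 mm/hr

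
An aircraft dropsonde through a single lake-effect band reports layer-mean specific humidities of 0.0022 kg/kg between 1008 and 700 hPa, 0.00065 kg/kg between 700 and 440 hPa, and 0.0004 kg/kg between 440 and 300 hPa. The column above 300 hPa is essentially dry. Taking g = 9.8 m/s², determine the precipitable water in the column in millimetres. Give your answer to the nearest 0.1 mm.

PW ≈ 9.2 mm

Precipitable water is the column-integrated vapour mass per unit area: PW = (1/g) Σ q̄ Δp, with q in kg/kg and Δp in Pa (1 kg/m² of water = 1 mm).
Layer 1008–700 hPa: Δp = 308 hPa = 30800 Pa, q̄ = 0.0022 kg/kg → 0.0022 × 30800 / 9.8 = 6.91 mm
Layer 700–440 hPa: Δp = 260 hPa = 26000 Pa, q̄ = 0.00065 kg/kg → 0.00065 × 26000 / 9.8 = 1.72 mm
Layer 440–300 hPa: Δp = 140 hPa = 14000 Pa, q̄ = 0.0004 kg/kg → 0.0004 × 14000 / 9.8 = 0.57 mm
PW = 6.91 + 1.72 + 0.57 = 9.20 ≈ 9.2 mm.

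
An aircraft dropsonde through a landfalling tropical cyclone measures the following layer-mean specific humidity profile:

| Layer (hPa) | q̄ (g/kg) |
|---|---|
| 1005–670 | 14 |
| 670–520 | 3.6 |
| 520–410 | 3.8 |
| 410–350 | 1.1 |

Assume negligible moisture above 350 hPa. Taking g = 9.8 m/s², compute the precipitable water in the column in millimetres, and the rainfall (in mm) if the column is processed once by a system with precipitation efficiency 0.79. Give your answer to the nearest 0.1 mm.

PW ≈ 58.3 mm; rainfall ≈ 46.1 mm

Precipitable water is the column-integrated vapour mass per unit area: PW = (1/g) Σ q̄ Δp, with q in kg/kg and Δp in Pa (1 kg/m² of water = 1 mm).
Layer 1005–670 hPa: Δp = 335 hPa = 33500 Pa, q̄ = 0.014 kg/kg → 0.014 × 33500 / 9.8 = 47.86 mm
Layer 670–520 hPa: Δp = 150 hPa = 15000 Pa, q̄ = 0.0036 kg/kg → 0.0036 × 15000 / 9.8 = 5.51 mm
Layer 520–410 hPa: Δp = 110 hPa = 11000 Pa, q̄ = 0.0038 kg/kg → 0.0038 × 11000 / 9.8 = 4.27 mm
Layer 410–350 hPa: Δp = 60 hPa = 6000 Pa, q̄ = 0.0011 kg/kg → 0.0011 × 6000 / 9.8 = 0.67 mm
PW = 47.86 + 5.51 + 4.27 + 0.67 = 58.31 ≈ 58.3 mm.
Rainfall = ε × PW = 0.79 × 58.3 = 46.1 mm.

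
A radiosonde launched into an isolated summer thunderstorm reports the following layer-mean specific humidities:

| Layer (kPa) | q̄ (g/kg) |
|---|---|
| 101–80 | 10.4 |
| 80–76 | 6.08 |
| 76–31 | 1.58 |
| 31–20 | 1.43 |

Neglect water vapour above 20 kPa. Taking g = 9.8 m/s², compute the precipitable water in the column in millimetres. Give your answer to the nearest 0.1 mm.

Precipitable water is the column-integrated vapour mass per unit area: PW = (1/g) Σ q̄ Δp, with q in kg/kg and Δp in Pa (1 kg/m² of water = 1 mm).
Layer 101–80 kPa: Δp = 210 hPa = 21000 Pa, q̄ = 0.0104 kg/kg → 0.0104 × 21000 / 9.8 = 22.29 mm
Layer 80–76 kPa: Δp = 40 hPa = 4000 Pa, q̄ = 0.00608 kg/kg → 0.00608 × 4000 / 9.8 = 2.48 mm
Layer 76–31 kPa: Δp = 450 hPa = 45000 Pa, q̄ = 0.00158 kg/kg → 0.00158 × 45000 / 9.8 = 7.26 mm
Layer 31–20 kPa: Δp = 110 hPa = 11000 Pa, q̄ = 0.00143 kg/kg → 0.00143 × 11000 / 9.8 = 1.61 mm
PW = 22.29 + 2.48 + 7.26 + 1.61 = 33.64 ≈ 33.6 mm.

PW ≈ 33.6 mm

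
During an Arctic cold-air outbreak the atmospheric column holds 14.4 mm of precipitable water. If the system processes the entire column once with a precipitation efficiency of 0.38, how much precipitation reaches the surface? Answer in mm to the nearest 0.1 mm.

Precipitation = ε × PW = 0.38 × 14.4 = 5.5 mm.

precipitation ≈ 5.5 mm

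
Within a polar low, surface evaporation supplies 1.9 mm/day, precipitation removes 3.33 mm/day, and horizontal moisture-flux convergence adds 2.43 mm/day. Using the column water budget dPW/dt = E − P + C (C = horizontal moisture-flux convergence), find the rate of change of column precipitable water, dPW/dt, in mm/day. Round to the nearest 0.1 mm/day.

dPW/dt = E − P + C = 1.9 − 3.33 + (2.43) = 1.0 mm/day.

dPW/dt ≈ 1.0 mm/day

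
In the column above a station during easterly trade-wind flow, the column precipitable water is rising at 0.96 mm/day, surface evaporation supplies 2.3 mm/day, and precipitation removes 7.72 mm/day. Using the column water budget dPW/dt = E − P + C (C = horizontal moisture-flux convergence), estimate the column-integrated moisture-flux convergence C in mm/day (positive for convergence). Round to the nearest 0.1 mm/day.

C ≈ 6.4 mm/day

dPW/dt = +0.96 mm/day.
C = dPW/dt − E + P = (+0.96) − 2.3 + 7.72 = 6.4 mm/day.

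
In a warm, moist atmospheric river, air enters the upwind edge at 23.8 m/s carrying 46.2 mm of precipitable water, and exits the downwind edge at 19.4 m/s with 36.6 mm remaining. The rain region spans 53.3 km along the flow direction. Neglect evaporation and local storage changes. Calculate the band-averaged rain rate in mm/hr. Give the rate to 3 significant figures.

R ≈ 26.3 mm/hr

Column moisture flux per unit crosswind length is F = V × PW.
Inflow: F_in = 23.8 × 46.2 = 1099.56 mm·m/s
Outflow: F_out = 19.4 × 36.6 = 710.04 mm·m/s
Steady-state rate R = (F_in − F_out)/L = (1099.56 − 710.04) / 53300 m = 7.308e-03 mm/s.
R = 7.308e-03 × 3600 = 26.3 mm/hr.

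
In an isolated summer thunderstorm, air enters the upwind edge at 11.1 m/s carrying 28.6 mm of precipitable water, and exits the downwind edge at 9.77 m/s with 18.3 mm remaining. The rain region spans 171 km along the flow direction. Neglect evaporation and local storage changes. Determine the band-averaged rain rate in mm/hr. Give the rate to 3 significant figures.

R ≈ 2.92 mm/hr

Column moisture flux per unit crosswind length is F = V × PW.
Inflow: F_in = 11.1 × 28.6 = 317.46 mm·m/s
Outflow: F_out = 9.77 × 18.3 = 178.791 mm·m/s
Steady-state rate R = (F_in − F_out)/L = (317.46 − 178.791) / 171000 m = 8.109e-04 mm/s.
R = 8.109e-04 × 3600 = 2.92 mm/hr.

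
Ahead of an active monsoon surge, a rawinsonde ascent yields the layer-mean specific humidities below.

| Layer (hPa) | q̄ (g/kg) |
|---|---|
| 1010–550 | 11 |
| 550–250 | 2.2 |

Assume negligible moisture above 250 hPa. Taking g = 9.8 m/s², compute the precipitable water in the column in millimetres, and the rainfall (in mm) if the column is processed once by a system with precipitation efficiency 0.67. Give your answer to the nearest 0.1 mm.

Precipitable water is the column-integrated vapour mass per unit area: PW = (1/g) Σ q̄ Δp, with q in kg/kg and Δp in Pa (1 kg/m² of water = 1 mm).
Layer 1010–550 hPa: Δp = 460 hPa = 46000 Pa, q̄ = 0.011 kg/kg → 0.011 × 46000 / 9.8 = 51.63 mm
Layer 550–250 hPa: Δp = 300 hPa = 30000 Pa, q̄ = 0.0022 kg/kg → 0.0022 × 30000 / 9.8 = 6.73 mm
PW = 51.63 + 6.73 = 58.36 ≈ 58.4 mm.
Rainfall = ε × PW = 0.67 × 58.4 = 39.1 mm.

PW ≈ 58.4 mm; rainfall ≈ 39.1 mm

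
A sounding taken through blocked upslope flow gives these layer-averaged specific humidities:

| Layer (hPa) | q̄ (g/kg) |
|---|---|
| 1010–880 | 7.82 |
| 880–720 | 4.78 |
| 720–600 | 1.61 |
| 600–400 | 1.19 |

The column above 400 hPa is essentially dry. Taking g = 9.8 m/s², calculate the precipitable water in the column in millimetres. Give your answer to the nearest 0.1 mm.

Precipitable water is the column-integrated vapour mass per unit area: PW = (1/g) Σ q̄ Δp, with q in kg/kg and Δp in Pa (1 kg/m² of water = 1 mm).
Layer 1010–880 hPa: Δp = 130 hPa = 13000 Pa, q̄ = 0.00782 kg/kg → 0.00782 × 13000 / 9.8 = 10.37 mm
Layer 880–720 hPa: Δp = 160 hPa = 16000 Pa, q̄ = 0.00478 kg/kg → 0.00478 × 16000 / 9.8 = 7.80 mm
Layer 720–600 hPa: Δp = 120 hPa = 12000 Pa, q̄ = 0.00161 kg/kg → 0.00161 × 12000 / 9.8 = 1.97 mm
Layer 600–400 hPa: Δp = 200 hPa = 20000 Pa, q̄ = 0.00119 kg/kg → 0.00119 × 20000 / 9.8 = 2.43 mm
PW = 10.37 + 7.80 + 1.97 + 2.43 = 22.57 ≈ 22.6 mm.

PW ≈ 22.6 mm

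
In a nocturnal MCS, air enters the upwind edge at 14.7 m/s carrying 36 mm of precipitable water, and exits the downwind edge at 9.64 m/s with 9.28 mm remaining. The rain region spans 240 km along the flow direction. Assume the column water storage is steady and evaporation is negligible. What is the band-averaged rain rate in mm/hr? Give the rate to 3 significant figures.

R ≈ 6.60 mm/hr

Column moisture flux per unit crosswind length is F = V × PW.
Inflow: F_in = 14.7 × 36 = 529.2 mm·m/s
Outflow: F_out = 9.64 × 9.28 = 89.4592 mm·m/s
Steady-state rate R = (F_in − F_out)/L = (529.2 − 89.4592) / 240000 m = 1.832e-03 mm/s.
R = 1.832e-03 × 3600 = 6.60 mm/hr.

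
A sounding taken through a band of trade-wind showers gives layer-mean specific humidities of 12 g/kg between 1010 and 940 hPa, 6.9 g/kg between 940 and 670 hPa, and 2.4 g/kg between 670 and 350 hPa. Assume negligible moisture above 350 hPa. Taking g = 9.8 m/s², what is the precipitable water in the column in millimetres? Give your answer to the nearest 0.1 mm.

Precipitable water is the column-integrated vapour mass per unit area: PW = (1/g) Σ q̄ Δp, with q in kg/kg and Δp in Pa (1 kg/m² of water = 1 mm).
Layer 1010–940 hPa: Δp = 70 hPa = 7000 Pa, q̄ = 0.012 kg/kg → 0.012 × 7000 / 9.8 = 8.57 mm
Layer 940–670 hPa: Δp = 270 hPa = 27000 Pa, q̄ = 0.0069 kg/kg → 0.0069 × 27000 / 9.8 = 19.01 mm
Layer 670–350 hPa: Δp = 320 hPa = 32000 Pa, q̄ = 0.0024 kg/kg → 0.0024 × 32000 / 9.8 = 7.84 mm
PW = 8.57 + 19.01 + 7.84 = 35.42 ≈ 35.4 mm.

PW ≈ 35.4 mm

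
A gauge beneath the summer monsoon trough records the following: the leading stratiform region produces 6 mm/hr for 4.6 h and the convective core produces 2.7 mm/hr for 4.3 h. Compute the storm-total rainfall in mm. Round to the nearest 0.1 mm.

total ≈ 39.2 mm

Total = Σ Rᵢ Δtᵢ = 6 × 4.6 + 2.7 × 4.3
      = 27.6 + 11.61 = 39.2 mm.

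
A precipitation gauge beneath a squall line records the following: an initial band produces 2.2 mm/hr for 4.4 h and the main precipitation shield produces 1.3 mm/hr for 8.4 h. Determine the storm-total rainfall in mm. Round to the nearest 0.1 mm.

total ≈ 20.6 mm

Total = Σ Rᵢ Δtᵢ = 2.2 × 4.4 + 1.3 × 8.4
      = 9.68 + 10.92 = 20.6 mm.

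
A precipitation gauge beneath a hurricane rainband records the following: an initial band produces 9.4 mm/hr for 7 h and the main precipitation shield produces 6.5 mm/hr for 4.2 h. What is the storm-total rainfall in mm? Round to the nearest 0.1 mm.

total ≈ 93.1 mm

Total = Σ Rᵢ Δtᵢ = 9.4 × 7 + 6.5 × 4.2
      = 65.8 + 27.3 = 93.1 mm.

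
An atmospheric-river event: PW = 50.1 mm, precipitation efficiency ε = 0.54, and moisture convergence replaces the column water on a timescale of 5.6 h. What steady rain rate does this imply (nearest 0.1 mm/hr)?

Each overturning extracts ε × PW = 0.54 × 50.1 = 27.054 mm.
Rate = ε·PW / τ = 27.054 / 5.6 h = 4.8 mm/hr.

R ≈ 4.8 mm/hr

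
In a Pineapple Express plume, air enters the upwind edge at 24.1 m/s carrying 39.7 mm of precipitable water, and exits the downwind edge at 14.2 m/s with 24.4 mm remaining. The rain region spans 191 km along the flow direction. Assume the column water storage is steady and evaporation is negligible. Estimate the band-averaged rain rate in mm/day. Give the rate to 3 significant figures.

Column moisture flux per unit crosswind length is F = V × PW.
Inflow: F_in = 24.1 × 39.7 = 956.77 mm·m/s
Outflow: F_out = 14.2 × 24.4 = 346.48 mm·m/s
Steady-state rate R = (F_in − F_out)/L = (956.77 − 346.48) / 191000 m = 3.195e-03 mm/s.
R = 3.195e-03 × 3600 × 24 = 276 mm/day.

R ≈ 276 mm/day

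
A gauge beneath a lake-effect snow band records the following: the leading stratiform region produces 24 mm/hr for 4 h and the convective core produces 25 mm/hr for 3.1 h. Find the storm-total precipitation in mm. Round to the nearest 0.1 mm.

Total = Σ Rᵢ Δtᵢ = 24 × 4 + 25 × 3.1
      = 96 + 77.5 = 173.5 mm.

total ≈ 173.5 mm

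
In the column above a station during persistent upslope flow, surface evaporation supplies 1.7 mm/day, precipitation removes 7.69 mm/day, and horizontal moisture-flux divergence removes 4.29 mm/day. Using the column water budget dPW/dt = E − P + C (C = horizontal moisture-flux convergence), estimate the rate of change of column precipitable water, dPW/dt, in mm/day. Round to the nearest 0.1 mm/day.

dPW/dt = E − P + C = 1.7 − 7.69 + (-4.29) = -10.3 mm/day.

dPW/dt ≈ -10.3 mm/day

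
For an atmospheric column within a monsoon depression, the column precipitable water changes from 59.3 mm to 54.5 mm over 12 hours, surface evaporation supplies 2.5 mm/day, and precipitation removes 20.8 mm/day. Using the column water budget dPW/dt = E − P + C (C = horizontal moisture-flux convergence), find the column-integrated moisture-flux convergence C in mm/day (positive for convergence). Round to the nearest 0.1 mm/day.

dPW/dt = (54.5 − 59.3) mm / (12/24 day) = -9.600 mm/day.
C = dPW/dt − E + P = (-9.600) − 2.5 + 20.8 = 8.7 mm/day.

C ≈ 8.7 mm/day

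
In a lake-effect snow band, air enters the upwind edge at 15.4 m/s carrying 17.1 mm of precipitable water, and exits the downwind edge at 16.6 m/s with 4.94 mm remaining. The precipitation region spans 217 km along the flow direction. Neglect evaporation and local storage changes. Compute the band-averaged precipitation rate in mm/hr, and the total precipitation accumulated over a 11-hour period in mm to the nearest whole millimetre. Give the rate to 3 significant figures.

Column moisture flux per unit crosswind length is F = V × PW.
Inflow: F_in = 15.4 × 17.1 = 263.34 mm·m/s
Outflow: F_out = 16.6 × 4.94 = 82.004 mm·m/s
Steady-state rate R = (F_in − F_out)/L = (263.34 − 82.004) / 217000 m = 8.356e-04 mm/s.
R = 8.356e-04 × 3600 = 3.01 mm/hr.
Over 11 h: total = 3.01 × 11 = 33.11 ≈ 33 mm.

R ≈ 3.01 mm/hr; total ≈ 33 mm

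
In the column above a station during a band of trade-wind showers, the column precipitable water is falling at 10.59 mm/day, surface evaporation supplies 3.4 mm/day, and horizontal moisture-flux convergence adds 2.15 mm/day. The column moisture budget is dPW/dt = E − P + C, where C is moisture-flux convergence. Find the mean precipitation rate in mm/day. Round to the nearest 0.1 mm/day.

dPW/dt = -10.59 mm/day.
P = E + C − dPW/dt = 3.4 + (2.15) − (-10.59) = 16.1 mm/day.

P ≈ 16.1 mm/day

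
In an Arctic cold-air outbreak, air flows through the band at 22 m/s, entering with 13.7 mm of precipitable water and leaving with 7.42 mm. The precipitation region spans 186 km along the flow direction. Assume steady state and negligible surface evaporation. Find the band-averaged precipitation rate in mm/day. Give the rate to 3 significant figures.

R ≈ 64.2 mm/day

Column moisture flux per unit crosswind length is F = V × PW.
Inflow: F_in = 22 × 13.7 = 301.4 mm·m/s
Outflow: F_out = 22 × 7.42 = 163.24 mm·m/s
Steady-state rate R = (F_in − F_out)/L = (301.4 − 163.24) / 186000 m = 7.428e-04 mm/s.
R = 7.428e-04 × 3600 × 24 = 64.2 mm/day.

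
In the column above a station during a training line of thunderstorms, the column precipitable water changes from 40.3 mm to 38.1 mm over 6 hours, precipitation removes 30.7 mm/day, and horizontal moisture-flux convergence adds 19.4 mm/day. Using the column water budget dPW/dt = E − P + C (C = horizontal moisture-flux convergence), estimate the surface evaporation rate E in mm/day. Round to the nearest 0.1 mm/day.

E ≈ 2.5 mm/day

dPW/dt = (38.1 − 40.3) mm / (6/24 day) = -8.800 mm/day.
E = dPW/dt + P − C = (-8.800) + 30.7 − (19.4) = 2.5 mm/day.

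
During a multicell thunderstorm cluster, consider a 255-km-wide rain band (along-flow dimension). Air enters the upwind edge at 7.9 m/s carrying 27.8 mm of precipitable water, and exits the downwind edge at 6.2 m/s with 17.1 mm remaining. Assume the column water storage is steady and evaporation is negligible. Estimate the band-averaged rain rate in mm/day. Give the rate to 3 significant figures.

Column moisture flux per unit crosswind length is F = V × PW.
Inflow: F_in = 7.9 × 27.8 = 219.62 mm·m/s
Outflow: F_out = 6.2 × 17.1 = 106.02 mm·m/s
Steady-state rate R = (F_in − F_out)/L = (219.62 − 106.02) / 255000 m = 4.455e-04 mm/s.
R = 4.455e-04 × 3600 × 24 = 38.5 mm/day.

R ≈ 38.5 mm/day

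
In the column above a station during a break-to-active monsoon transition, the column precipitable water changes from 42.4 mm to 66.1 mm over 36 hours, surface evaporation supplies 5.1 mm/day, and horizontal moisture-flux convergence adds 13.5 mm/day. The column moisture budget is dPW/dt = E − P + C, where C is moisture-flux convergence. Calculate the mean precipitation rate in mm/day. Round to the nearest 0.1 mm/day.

dPW/dt = (66.1 − 42.4) mm / (36/24 day) = +15.800 mm/day.
P = E + C − dPW/dt = 5.1 + (13.5) − (+15.800) = 2.8 mm/day.

P ≈ 2.8 mm/day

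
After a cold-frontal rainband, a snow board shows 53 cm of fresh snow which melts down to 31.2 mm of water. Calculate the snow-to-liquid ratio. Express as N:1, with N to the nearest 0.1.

ratio ≈ 17.0

Ratio = snow depth / SWE = 530 mm / 31.2 mm = 17.0, i.e. 17.0:1.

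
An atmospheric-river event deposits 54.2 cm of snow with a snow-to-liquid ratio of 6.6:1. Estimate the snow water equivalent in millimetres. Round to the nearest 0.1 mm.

SWE ≈ 82.1 mm

SWE = snow depth / ratio = 54.2 cm / 6.6 = 8.212 cm = 82.1 mm.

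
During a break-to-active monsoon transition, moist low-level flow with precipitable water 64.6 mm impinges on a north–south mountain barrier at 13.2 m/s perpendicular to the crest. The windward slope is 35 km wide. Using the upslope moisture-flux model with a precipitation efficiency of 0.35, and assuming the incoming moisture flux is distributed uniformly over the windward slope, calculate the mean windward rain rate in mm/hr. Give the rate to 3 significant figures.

R ≈ 30.7 mm/hr

Incoming column moisture flux per unit ridge length: F = V × PW = 13.2 × 64.6 = 852.72 mm·m/s.
Spread over the 35 km slope with efficiency ε = 0.35: R = ε·F/W = 0.35 × 852.72 / 35000 m = 8.527e-03 mm/s.
R = 8.527e-03 × 3600 = 30.7 mm/hr.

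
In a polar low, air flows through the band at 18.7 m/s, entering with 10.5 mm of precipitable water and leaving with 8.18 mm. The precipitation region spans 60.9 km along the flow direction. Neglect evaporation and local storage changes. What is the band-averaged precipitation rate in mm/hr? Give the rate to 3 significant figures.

Column moisture flux per unit crosswind length is F = V × PW.
Inflow: F_in = 18.7 × 10.5 = 196.35 mm·m/s
Outflow: F_out = 18.7 × 8.18 = 152.966 mm·m/s
Steady-state rate R = (F_in − F_out)/L = (196.35 − 152.966) / 60900 m = 7.124e-04 mm/s.
R = 7.124e-04 × 3600 = 2.56 mm/hr.

R ≈ 2.56 mm/hr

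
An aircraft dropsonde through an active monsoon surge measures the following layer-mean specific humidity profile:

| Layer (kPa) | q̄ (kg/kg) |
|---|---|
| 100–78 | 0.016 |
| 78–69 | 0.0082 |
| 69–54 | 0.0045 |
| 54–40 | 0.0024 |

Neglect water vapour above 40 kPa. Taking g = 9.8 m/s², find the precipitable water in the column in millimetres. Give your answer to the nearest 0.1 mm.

PW ≈ 53.8 mm

Precipitable water is the column-integrated vapour mass per unit area: PW = (1/g) Σ q̄ Δp, with q in kg/kg and Δp in Pa (1 kg/m² of water = 1 mm).
Layer 100–78 kPa: Δp = 220 hPa = 22000 Pa, q̄ = 0.016 kg/kg → 0.016 × 22000 / 9.8 = 35.92 mm
Layer 78–69 kPa: Δp = 90 hPa = 9000 Pa, q̄ = 0.0082 kg/kg → 0.0082 × 9000 / 9.8 = 7.53 mm
Layer 69–54 kPa: Δp = 150 hPa = 15000 Pa, q̄ = 0.0045 kg/kg → 0.0045 × 15000 / 9.8 = 6.89 mm
Layer 54–40 kPa: Δp = 140 hPa = 14000 Pa, q̄ = 0.0024 kg/kg → 0.0024 × 14000 / 9.8 = 3.43 mm
PW = 35.92 + 7.53 + 6.89 + 3.43 = 53.77 ≈ 53.8 mm.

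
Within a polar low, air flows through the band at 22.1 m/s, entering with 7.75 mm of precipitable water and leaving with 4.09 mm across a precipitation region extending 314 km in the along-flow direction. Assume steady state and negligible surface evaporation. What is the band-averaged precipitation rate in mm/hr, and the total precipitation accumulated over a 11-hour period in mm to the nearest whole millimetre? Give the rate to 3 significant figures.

Column moisture flux per unit crosswind length is F = V × PW.
Inflow: F_in = 22.1 × 7.75 = 171.275 mm·m/s
Outflow: F_out = 22.1 × 4.09 = 90.389 mm·m/s
Steady-state rate R = (F_in − F_out)/L = (171.275 − 90.389) / 314000 m = 2.576e-04 mm/s.
R = 2.576e-04 × 3600 = 0.927 mm/hr.
Over 11 h: total = 0.927 × 11 = 10.197 ≈ 10 mm.

R ≈ 0.927 mm/hr; total ≈ 10 mm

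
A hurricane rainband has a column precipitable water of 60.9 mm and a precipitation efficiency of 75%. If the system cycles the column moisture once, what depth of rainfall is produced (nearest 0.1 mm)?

Rainfall = ε × PW = 0.75 × 60.9 = 45.7 mm.

rainfall ≈ 45.7 mm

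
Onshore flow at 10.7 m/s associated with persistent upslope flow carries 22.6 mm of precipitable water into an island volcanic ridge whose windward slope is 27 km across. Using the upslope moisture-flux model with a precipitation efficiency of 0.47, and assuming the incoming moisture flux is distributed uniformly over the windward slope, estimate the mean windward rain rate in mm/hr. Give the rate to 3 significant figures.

R ≈ 15.2 mm/hr

Incoming column moisture flux per unit ridge length: F = V × PW = 10.7 × 22.6 = 241.82 mm·m/s.
Spread over the 27 km slope with efficiency ε = 0.47: R = ε·F/W = 0.47 × 241.82 / 27000 m = 4.209e-03 mm/s.
R = 4.209e-03 × 3600 = 15.2 mm/hr.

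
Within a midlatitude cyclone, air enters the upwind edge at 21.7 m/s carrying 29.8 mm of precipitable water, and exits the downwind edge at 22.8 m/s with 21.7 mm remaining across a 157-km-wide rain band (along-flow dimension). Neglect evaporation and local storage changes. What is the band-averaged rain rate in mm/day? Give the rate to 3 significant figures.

R ≈ 83.6 mm/day

Column moisture flux per unit crosswind length is F = V × PW.
Inflow: F_in = 21.7 × 29.8 = 646.66 mm·m/s
Outflow: F_out = 22.8 × 21.7 = 494.76 mm·m/s
Steady-state rate R = (F_in − F_out)/L = (646.66 − 494.76) / 157000 m = 9.675e-04 mm/s.
R = 9.675e-04 × 3600 × 24 = 83.6 mm/day.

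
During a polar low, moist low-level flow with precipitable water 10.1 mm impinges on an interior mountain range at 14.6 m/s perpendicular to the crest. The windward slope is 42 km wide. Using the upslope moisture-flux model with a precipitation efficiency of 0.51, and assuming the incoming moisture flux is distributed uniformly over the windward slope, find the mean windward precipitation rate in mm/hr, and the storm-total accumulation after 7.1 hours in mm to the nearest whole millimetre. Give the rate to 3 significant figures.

R ≈ 6.45 mm/hr; total ≈ 46 mm

Incoming column moisture flux per unit ridge length: F = V × PW = 14.6 × 10.1 = 147.46 mm·m/s.
Spread over the 42 km slope with efficiency ε = 0.51: R = ε·F/W = 0.51 × 147.46 / 42000 m = 1.791e-03 mm/s.
R = 1.791e-03 × 3600 = 6.45 mm/hr.
Over 7.1 h: total = 6.45 × 7.1 = 45.795 ≈ 46 mm.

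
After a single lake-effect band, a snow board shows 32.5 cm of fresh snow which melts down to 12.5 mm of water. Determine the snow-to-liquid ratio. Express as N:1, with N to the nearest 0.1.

Ratio = snow depth / SWE = 325 mm / 12.5 mm = 26.0, i.e. 26.0:1.

ratio ≈ 26.0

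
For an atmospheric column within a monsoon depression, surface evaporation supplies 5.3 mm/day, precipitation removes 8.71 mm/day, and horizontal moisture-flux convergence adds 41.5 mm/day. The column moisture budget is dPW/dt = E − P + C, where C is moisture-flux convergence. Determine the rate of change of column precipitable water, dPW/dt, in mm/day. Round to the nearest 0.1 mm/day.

dPW/dt = E − P + C = 5.3 − 8.71 + (41.5) = 38.1 mm/day.

dPW/dt ≈ 38.1 mm/day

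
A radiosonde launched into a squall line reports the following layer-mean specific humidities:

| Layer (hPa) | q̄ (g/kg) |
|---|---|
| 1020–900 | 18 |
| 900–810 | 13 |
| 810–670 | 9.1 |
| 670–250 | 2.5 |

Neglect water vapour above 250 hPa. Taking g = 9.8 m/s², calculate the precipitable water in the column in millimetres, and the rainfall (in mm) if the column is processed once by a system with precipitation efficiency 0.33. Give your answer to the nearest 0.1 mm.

PW ≈ 57.7 mm; rainfall ≈ 19.0 mm

Precipitable water is the column-integrated vapour mass per unit area: PW = (1/g) Σ q̄ Δp, with q in kg/kg and Δp in Pa (1 kg/m² of water = 1 mm).
Layer 1020–900 hPa: Δp = 120 hPa = 12000 Pa, q̄ = 0.018 kg/kg → 0.018 × 12000 / 9.8 = 22.04 mm
Layer 900–810 hPa: Δp = 90 hPa = 9000 Pa, q̄ = 0.013 kg/kg → 0.013 × 9000 / 9.8 = 11.94 mm
Layer 810–670 hPa: Δp = 140 hPa = 14000 Pa, q̄ = 0.0091 kg/kg → 0.0091 × 14000 / 9.8 = 13.00 mm
Layer 670–250 hPa: Δp = 420 hPa = 42000 Pa, q̄ = 0.0025 kg/kg → 0.0025 × 42000 / 9.8 = 10.71 mm
PW = 22.04 + 11.94 + 13.00 + 10.71 = 57.69 ≈ 57.7 mm.
Rainfall = ε × PW = 0.33 × 57.7 = 19.0 mm.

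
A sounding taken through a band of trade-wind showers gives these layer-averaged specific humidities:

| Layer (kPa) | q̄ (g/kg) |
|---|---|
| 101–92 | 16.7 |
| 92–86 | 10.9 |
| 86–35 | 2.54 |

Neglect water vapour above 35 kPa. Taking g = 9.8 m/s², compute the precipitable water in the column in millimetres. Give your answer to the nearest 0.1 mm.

PW ≈ 35.2 mm

Precipitable water is the column-integrated vapour mass per unit area: PW = (1/g) Σ q̄ Δp, with q in kg/kg and Δp in Pa (1 kg/m² of water = 1 mm).
Layer 101–92 kPa: Δp = 90 hPa = 9000 Pa, q̄ = 0.0167 kg/kg → 0.0167 × 9000 / 9.8 = 15.34 mm
Layer 92–86 kPa: Δp = 60 hPa = 6000 Pa, q̄ = 0.0109 kg/kg → 0.0109 × 6000 / 9.8 = 6.67 mm
Layer 86–35 kPa: Δp = 510 hPa = 51000 Pa, q̄ = 0.00254 kg/kg → 0.00254 × 51000 / 9.8 = 13.22 mm
PW = 15.34 + 6.67 + 13.22 = 35.23 ≈ 35.2 mm.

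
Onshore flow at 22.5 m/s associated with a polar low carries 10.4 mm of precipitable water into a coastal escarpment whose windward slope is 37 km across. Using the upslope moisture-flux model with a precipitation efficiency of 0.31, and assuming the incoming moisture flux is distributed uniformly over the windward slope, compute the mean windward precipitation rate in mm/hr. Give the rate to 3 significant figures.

R ≈ 7.06 mm/hr

Incoming column moisture flux per unit ridge length: F = V × PW = 22.5 × 10.4 = 234 mm·m/s.
Spread over the 37 km slope with efficiency ε = 0.31: R = ε·F/W = 0.31 × 234 / 37000 m = 1.961e-03 mm/s.
R = 1.961e-03 × 3600 = 7.06 mm/hr.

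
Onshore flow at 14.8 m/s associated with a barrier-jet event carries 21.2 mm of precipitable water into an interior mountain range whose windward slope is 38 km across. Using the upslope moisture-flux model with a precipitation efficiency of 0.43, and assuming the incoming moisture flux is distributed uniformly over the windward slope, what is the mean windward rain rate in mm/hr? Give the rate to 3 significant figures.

Incoming column moisture flux per unit ridge length: F = V × PW = 14.8 × 21.2 = 313.76 mm·m/s.
Spread over the 38 km slope with efficiency ε = 0.43: R = ε·F/W = 0.43 × 313.76 / 38000 m = 3.550e-03 mm/s.
R = 3.550e-03 × 3600 = 12.8 mm/hr.

R ≈ 12.8 mm/hr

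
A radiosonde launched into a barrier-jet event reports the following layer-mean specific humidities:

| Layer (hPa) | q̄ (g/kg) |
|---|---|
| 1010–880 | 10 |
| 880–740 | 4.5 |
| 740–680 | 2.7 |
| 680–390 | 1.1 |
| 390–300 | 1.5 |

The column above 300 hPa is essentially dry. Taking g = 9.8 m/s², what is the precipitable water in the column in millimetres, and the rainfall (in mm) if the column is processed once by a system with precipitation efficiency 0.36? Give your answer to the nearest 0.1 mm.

PW ≈ 26.0 mm; rainfall ≈ 9.4 mm

Precipitable water is the column-integrated vapour mass per unit area: PW = (1/g) Σ q̄ Δp, with q in kg/kg and Δp in Pa (1 kg/m² of water = 1 mm).
Layer 1010–880 hPa: Δp = 130 hPa = 13000 Pa, q̄ = 0.01 kg/kg → 0.01 × 13000 / 9.8 = 13.27 mm
Layer 880–740 hPa: Δp = 140 hPa = 14000 Pa, q̄ = 0.0045 kg/kg → 0.0045 × 14000 / 9.8 = 6.43 mm
Layer 740–680 hPa: Δp = 60 hPa = 6000 Pa, q̄ = 0.0027 kg/kg → 0.0027 × 6000 / 9.8 = 1.65 mm
Layer 680–390 hPa: Δp = 290 hPa = 29000 Pa, q̄ = 0.0011 kg/kg → 0.0011 × 29000 / 9.8 = 3.26 mm
Layer 390–300 hPa: Δp = 90 hPa = 9000 Pa, q̄ = 0.0015 kg/kg → 0.0015 × 9000 / 9.8 = 1.38 mm
PW = 13.27 + 6.43 + 1.65 + 3.26 + 1.38 = 25.99 ≈ 26.0 mm.
Rainfall = ε × PW = 0.36 × 26.0 = 9.4 mm.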